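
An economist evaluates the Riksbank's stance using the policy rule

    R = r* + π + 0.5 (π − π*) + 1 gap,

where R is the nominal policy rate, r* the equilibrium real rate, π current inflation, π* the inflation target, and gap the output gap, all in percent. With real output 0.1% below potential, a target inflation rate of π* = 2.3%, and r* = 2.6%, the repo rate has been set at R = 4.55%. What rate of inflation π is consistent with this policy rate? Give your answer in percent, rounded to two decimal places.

Output 0.1% below potential → gap = -0.1.
Collecting π: R = r* + (1 + 0.5) π − 0.5 π* + 1 gap
1.5 π = 4.55 − 2.6 + 0.5 × 2.3 − 1 × (-0.1) = 3.2
π = 3.2 / 1.5 = 2.13

2.13%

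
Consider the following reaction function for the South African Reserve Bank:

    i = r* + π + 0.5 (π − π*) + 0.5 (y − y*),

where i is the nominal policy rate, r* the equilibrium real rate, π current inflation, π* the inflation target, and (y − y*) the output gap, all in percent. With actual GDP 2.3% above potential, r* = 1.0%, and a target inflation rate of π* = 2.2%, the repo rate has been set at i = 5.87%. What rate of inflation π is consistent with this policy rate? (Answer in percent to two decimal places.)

Output 2.3% above potential → (y − y*) = 2.3.
Collecting π: i = r* + (1 + 0.5) π − 0.5 π* + 0.5 (y − y*)
1.5 π = 5.87 − 1.0 + 0.5 × 2.2 − 0.5 × 2.3 = 4.82
π = 4.82 / 1.5 = 3.21

3.21%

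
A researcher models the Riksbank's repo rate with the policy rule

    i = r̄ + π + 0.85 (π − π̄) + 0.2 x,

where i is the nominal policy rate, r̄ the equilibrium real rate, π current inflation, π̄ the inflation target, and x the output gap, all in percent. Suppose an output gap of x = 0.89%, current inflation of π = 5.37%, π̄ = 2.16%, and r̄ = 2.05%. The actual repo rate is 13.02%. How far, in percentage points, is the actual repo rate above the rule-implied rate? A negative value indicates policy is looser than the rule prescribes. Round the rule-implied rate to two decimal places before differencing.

2.69 pp

i = 2.05 + 5.37 + 0.85 × (5.37 − 2.16) + 0.2 × 0.89
   = 2.05 + 5.37 + 2.7285 + 0.178 = 10.33
Deviation = 13.02 − 10.33 = 2.69 pp.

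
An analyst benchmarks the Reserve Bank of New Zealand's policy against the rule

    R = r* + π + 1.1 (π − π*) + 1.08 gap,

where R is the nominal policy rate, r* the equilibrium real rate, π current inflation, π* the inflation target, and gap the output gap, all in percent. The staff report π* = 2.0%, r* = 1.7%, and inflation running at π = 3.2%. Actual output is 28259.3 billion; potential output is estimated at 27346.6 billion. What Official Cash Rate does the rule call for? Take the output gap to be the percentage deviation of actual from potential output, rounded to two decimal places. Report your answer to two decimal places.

9.83%

Output gap = 100 × (28259.3 − 27346.6) / 27346.6 = 3.34%.
R = 1.70 + 3.20 + 1.1 × (3.20 − 2.00) + 1.08 × 3.34
   = 1.70 + 3.2 + 1.32 + 3.6072 = 9.83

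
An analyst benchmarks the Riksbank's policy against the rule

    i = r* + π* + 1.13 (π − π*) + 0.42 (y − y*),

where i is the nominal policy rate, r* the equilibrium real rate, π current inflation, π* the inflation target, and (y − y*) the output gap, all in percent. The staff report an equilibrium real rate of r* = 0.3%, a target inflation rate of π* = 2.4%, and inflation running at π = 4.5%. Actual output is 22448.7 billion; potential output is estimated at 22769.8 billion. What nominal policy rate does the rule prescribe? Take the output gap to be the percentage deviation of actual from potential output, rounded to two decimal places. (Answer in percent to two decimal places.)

4.48%

Output gap = 100 × (22448.7 − 22769.8) / 22769.8 = -1.41%.
i = 0.30 + 2.40 + 1.13 × (4.50 − 2.40) + 0.42 × (-1.41)
   = 0.30 + 2.4 + 2.373 − 0.5922 = 4.48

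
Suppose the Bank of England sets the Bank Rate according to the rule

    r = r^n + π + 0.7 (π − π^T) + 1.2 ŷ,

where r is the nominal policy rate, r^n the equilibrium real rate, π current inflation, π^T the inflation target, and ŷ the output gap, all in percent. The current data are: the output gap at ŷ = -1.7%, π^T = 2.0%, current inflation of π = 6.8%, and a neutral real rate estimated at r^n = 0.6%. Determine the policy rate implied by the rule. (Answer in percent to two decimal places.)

r = 0.6 + 6.8 + 0.7 × (6.8 − 2.0) + 1.2 × (-1.7)
   = 0.6 + 6.8 + 3.36 − 2.04 = 8.72

8.72%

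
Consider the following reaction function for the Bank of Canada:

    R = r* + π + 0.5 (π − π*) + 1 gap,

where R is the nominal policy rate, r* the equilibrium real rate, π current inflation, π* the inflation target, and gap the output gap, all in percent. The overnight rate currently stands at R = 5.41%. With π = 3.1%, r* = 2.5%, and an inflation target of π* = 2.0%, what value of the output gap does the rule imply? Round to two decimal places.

1 gap = 5.41 − 2.5 − 3.1 − 0.5 × (3.1 − 2.0) = -0.74
gap = -0.74 / 1 = -0.74

-0.74%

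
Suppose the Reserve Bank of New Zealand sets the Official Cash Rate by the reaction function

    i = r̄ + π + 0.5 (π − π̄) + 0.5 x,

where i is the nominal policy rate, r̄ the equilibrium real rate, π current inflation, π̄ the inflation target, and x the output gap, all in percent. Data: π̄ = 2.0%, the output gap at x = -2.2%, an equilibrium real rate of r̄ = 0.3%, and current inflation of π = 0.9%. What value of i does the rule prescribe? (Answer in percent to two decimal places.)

i = 0.3 + 0.9 + 0.5 × (0.9 − 2.0) + 0.5 × (-2.2)
   = 0.3 + 0.9 − 0.55 − 1.1 = -0.45

-0.45%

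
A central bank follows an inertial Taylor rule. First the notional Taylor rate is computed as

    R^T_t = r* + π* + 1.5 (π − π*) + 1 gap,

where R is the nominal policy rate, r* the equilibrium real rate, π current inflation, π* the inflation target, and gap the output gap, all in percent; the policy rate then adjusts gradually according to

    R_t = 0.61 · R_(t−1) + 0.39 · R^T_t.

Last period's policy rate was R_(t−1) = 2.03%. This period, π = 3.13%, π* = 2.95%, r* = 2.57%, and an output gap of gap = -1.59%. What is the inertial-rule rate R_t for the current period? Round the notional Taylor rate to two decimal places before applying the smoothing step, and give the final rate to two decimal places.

2.88%

R^T_t = 2.57 + 2.95 + 1.5 × (3.13 − 2.95) + 1 × (-1.59)
   = 2.57 + 2.95 + 0.27 − 1.59 = 4.20
R_t = 0.61 × 2.03 + 0.39 × 4.20 = 1.2383 + 1.638 = 2.88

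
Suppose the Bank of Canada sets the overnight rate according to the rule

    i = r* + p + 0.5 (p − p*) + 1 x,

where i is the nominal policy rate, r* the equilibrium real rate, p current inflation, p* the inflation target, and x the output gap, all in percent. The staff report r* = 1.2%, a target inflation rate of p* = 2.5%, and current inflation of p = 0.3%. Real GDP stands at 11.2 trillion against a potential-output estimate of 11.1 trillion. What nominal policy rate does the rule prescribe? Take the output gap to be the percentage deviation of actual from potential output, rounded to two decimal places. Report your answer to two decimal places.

1.30%

Output gap = 100 × (11.2 − 11.1) / 11.1 = 0.90%.
i = 1.20 + 0.30 + 0.5 × (0.30 − 2.50) + 1 × 0.90
   = 1.20 + 0.3 − 1.1 + 0.9 = 1.30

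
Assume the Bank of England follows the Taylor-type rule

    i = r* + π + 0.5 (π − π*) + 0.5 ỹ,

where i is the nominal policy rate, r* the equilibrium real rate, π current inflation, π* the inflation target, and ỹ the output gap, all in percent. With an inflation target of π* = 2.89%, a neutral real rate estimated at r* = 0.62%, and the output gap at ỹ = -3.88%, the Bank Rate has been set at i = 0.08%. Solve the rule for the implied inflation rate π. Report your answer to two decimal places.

Collecting π: i = r* + (1 + 0.5) π − 0.5 π* + 0.5 ỹ
1.5 π = 0.08 − 0.62 + 0.5 × 2.89 − 0.5 × (-3.88) = 2.845
π = 2.845 / 1.5 = 1.90

1.90%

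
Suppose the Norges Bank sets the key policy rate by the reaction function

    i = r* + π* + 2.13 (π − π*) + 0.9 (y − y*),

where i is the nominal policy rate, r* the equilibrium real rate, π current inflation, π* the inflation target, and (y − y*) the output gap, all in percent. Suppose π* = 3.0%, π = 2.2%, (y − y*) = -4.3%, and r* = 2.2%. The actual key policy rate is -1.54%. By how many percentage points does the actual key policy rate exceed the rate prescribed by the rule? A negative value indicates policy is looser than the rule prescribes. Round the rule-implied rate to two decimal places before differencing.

i = 2.2 + 3.0 + 2.13 × (2.2 − 3.0) + 0.9 × (-4.3)
   = 2.2 + 3 − 1.704 − 3.87 = -0.37
Deviation = -1.54 − (-0.37) = -1.17 pp.

-1.17 pp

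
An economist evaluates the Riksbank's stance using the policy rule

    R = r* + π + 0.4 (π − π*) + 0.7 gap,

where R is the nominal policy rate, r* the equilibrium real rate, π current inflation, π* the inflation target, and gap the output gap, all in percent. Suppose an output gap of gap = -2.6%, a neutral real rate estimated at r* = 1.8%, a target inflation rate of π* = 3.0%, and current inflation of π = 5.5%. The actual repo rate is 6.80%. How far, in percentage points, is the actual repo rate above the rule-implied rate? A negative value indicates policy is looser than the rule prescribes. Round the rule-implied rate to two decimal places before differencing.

R = 1.8 + 5.5 + 0.4 × (5.5 − 3.0) + 0.7 × (-2.6)
   = 1.8 + 5.5 + 1 − 1.82 = 6.48
Deviation = 6.80 − 6.48 = 0.32 pp.

0.32 pp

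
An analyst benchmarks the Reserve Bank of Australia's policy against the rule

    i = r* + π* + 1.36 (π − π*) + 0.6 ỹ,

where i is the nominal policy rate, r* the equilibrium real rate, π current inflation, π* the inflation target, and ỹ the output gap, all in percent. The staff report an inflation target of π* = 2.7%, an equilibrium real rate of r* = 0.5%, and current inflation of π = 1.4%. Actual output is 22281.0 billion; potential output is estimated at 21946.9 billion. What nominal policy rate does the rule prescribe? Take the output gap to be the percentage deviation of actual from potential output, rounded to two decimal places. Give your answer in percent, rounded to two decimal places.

Output gap = 100 × (22281.0 − 21946.9) / 21946.9 = 1.52%.
i = 0.50 + 2.70 + 1.36 × (1.40 − 2.70) + 0.6 × 1.52
   = 0.50 + 2.7 − 1.768 + 0.912 = 2.34

2.34%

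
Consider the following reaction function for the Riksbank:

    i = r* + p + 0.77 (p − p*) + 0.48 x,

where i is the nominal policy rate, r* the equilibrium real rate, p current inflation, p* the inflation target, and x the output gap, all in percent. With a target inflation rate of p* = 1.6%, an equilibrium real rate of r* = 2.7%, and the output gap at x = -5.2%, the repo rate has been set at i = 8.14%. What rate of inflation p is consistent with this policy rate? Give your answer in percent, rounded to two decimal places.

5.18%

Collecting p: i = r* + (1 + 0.77) p − 0.77 p* + 0.48 x
1.77 p = 8.14 − 2.7 + 0.77 × 1.6 − 0.48 × (-5.2) = 9.168
p = 9.168 / 1.77 = 5.18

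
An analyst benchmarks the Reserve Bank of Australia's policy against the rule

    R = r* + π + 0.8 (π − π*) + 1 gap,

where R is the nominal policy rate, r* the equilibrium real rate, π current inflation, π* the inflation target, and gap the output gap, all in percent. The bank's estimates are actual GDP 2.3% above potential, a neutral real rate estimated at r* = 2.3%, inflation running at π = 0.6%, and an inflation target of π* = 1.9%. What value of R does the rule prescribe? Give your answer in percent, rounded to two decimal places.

4.16%

Output 2.3% above potential → gap = 2.3.
R = 2.3 + 0.6 + 0.8 × (0.6 − 1.9) + 1 × 2.3
   = 2.3 + 0.6 − 1.04 + 2.3 = 4.16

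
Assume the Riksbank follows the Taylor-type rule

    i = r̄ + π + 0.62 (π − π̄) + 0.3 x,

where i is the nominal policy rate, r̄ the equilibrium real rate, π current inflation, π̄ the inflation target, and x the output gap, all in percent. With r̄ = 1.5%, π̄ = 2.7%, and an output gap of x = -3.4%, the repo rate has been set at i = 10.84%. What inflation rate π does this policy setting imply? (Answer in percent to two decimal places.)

Collecting π: i = r̄ + (1 + 0.62) π − 0.62 π̄ + 0.3 x
1.62 π = 10.84 − 1.5 + 0.62 × 2.7 − 0.3 × (-3.4) = 12.034
π = 12.034 / 1.62 = 7.43

7.43%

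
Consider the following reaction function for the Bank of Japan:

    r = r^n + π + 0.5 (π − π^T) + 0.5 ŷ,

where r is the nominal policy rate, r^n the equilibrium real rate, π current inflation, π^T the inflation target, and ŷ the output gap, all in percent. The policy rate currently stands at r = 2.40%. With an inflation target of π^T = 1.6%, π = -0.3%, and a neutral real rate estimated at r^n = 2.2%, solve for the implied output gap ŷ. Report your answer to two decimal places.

0.5 ŷ = 2.40 − 2.2 − (-0.3) − 0.5 × ((-0.3) − 1.6) = 1.45
ŷ = 1.45 / 0.5 = 2.90

2.90%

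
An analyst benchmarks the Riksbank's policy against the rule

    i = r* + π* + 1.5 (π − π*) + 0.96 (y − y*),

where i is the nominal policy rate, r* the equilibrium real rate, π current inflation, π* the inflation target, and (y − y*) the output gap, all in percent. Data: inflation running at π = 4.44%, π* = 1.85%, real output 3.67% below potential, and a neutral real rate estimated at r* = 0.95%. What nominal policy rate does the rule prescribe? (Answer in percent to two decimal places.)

3.16%

Output 3.67% below potential → (y − y*) = -3.67.
i = 0.95 + 1.85 + 1.5 × (4.44 − 1.85) + 0.96 × (-3.67)
   = 0.95 + 1.85 + 3.885 − 3.5232 = 3.16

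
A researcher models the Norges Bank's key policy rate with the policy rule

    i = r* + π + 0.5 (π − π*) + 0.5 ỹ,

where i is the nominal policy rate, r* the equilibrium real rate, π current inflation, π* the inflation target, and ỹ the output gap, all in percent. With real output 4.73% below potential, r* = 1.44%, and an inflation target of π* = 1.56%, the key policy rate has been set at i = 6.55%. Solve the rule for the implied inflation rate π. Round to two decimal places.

5.50%

Output 4.73% below potential → ỹ = -4.73.
Collecting π: i = r* + (1 + 0.5) π − 0.5 π* + 0.5 ỹ
1.5 π = 6.55 − 1.44 + 0.5 × 1.56 − 0.5 × (-4.73) = 8.255
π = 8.255 / 1.5 = 5.50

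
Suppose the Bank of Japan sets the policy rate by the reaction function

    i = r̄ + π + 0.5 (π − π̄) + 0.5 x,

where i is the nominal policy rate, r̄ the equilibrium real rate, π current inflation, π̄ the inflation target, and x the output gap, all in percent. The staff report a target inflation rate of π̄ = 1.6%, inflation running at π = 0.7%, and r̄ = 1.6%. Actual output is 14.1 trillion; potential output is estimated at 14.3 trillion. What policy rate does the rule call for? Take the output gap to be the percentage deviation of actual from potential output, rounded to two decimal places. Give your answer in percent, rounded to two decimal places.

1.15%

Output gap = 100 × (14.1 − 14.3) / 14.3 = -1.40%.
i = 1.60 + 0.70 + 0.5 × (0.70 − 1.60) + 0.5 × (-1.40)
   = 1.60 + 0.7 − 0.45 − 0.7 = 1.15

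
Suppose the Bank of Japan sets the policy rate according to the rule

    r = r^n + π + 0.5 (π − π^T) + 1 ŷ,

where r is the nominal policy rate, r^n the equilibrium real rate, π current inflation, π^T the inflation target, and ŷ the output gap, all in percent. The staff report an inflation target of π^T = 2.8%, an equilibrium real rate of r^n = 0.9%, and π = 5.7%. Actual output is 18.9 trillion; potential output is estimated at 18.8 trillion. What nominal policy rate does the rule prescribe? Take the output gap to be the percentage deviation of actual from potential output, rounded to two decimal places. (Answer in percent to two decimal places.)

Output gap = 100 × (18.9 − 18.8) / 18.8 = 0.53%.
r = 0.90 + 5.70 + 0.5 × (5.70 − 2.80) + 1 × 0.53
   = 0.90 + 5.7 + 1.45 + 0.53 = 8.58

8.58%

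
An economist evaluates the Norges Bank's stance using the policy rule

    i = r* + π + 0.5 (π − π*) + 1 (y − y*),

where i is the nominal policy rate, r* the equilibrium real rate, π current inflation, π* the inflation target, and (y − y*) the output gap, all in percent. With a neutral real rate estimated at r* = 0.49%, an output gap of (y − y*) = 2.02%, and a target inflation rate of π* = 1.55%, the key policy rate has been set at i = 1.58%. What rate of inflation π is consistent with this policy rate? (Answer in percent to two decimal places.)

-0.10%

Collecting π: i = r* + (1 + 0.5) π − 0.5 π* + 1 (y − y*)
1.5 π = 1.58 − 0.49 + 0.5 × 1.55 − 1 × 2.02 = -0.155
π = -0.155 / 1.5 = -0.10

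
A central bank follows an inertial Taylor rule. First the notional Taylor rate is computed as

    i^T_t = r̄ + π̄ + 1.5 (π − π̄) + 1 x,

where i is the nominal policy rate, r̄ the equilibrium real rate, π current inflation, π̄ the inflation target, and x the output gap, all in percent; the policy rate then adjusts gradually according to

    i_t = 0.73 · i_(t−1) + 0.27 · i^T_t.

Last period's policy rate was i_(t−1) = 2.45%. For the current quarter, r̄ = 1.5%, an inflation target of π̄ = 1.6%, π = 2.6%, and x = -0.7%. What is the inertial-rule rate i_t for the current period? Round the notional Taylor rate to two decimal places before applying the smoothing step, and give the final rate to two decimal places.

i^T_t = 1.5 + 1.6 + 1.5 × (2.6 − 1.6) + 1 × (-0.7)
   = 1.5 + 1.6 + 1.5 − 0.7 = 3.90
i_t = 0.73 × 2.45 + 0.27 × 3.90 = 1.7885 + 1.053 = 2.84

2.84%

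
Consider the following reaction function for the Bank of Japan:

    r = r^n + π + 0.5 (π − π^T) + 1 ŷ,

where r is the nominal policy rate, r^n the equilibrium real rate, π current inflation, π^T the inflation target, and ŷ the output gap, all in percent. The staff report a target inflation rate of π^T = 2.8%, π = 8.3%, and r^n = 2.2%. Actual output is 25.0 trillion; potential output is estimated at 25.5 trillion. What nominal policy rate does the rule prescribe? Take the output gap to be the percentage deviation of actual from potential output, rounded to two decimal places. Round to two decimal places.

11.29%

Output gap = 100 × (25.0 − 25.5) / 25.5 = -1.96%.
r = 2.20 + 8.30 + 0.5 × (8.30 − 2.80) + 1 × (-1.96)
   = 2.20 + 8.3 + 2.75 − 1.96 = 11.29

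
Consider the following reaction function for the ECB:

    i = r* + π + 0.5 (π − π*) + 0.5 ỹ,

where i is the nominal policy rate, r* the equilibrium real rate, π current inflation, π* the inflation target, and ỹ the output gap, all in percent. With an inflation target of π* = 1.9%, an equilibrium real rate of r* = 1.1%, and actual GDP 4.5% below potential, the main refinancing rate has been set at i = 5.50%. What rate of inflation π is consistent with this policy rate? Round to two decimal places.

Output 4.5% below potential → ỹ = -4.5.
Collecting π: i = r* + (1 + 0.5) π − 0.5 π* + 0.5 ỹ
1.5 π = 5.50 − 1.1 + 0.5 × 1.9 − 0.5 × (-4.5) = 7.6
π = 7.6 / 1.5 = 5.07

5.07%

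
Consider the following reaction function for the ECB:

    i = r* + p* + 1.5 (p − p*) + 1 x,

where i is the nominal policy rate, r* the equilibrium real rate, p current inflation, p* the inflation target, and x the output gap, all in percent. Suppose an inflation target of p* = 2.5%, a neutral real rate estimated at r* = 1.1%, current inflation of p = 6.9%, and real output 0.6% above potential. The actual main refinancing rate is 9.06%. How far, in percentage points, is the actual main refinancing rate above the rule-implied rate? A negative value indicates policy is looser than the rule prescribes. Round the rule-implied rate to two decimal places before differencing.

Output 0.6% above potential → x = 0.6.
i = 1.1 + 2.5 + 1.5 × (6.9 − 2.5) + 1 × 0.6
   = 1.1 + 2.5 + 6.6 + 0.6 = 10.80
Deviation = 9.06 − 10.80 = -1.74 pp.

-1.74 pp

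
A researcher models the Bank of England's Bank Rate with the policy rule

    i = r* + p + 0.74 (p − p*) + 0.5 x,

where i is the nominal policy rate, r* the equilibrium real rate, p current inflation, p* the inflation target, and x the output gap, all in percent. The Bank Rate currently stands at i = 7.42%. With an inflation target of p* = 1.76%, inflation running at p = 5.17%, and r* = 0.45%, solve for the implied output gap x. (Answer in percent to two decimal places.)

0.5 x = 7.42 − 0.45 − 5.17 − 0.74 × (5.17 − 1.76) = -0.7234
x = -0.7234 / 0.5 = -1.45

-1.45%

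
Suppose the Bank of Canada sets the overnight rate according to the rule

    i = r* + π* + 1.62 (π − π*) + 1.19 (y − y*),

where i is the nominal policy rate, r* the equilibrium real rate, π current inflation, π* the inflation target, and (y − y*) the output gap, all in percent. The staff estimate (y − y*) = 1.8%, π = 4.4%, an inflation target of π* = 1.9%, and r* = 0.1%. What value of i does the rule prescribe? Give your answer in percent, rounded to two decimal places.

8.19%

i = 0.1 + 1.9 + 1.62 × (4.4 − 1.9) + 1.19 × 1.8
   = 0.1 + 1.9 + 4.05 + 2.142 = 8.19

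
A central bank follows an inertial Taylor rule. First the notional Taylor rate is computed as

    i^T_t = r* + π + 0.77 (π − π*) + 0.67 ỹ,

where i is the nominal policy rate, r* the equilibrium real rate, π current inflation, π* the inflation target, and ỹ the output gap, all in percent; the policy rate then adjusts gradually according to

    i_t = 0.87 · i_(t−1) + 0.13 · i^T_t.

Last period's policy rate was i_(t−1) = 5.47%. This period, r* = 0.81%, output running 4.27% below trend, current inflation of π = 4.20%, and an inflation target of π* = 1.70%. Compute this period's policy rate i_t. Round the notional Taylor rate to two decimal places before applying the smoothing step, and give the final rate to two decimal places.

5.29%

Output 4.27% below potential → ỹ = -4.27.
i^T_t = 0.81 + 4.20 + 0.77 × (4.20 − 1.70) + 0.67 × (-4.27)
   = 0.81 + 4.2 + 1.925 − 2.8609 = 4.07
i_t = 0.87 × 5.47 + 0.13 × 4.07 = 4.7589 + 0.5291 = 5.29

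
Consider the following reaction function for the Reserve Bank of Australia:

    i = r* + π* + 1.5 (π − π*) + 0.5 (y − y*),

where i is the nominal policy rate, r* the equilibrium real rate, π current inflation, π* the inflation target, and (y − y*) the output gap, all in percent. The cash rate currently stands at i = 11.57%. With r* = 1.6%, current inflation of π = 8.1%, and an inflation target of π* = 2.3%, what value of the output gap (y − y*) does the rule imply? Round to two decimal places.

0.5 (y − y*) = 11.57 − 1.6 − 2.3 − 1.5 × (8.1 − 2.3) = -1.03
(y − y*) = -1.03 / 0.5 = -2.06

-2.06%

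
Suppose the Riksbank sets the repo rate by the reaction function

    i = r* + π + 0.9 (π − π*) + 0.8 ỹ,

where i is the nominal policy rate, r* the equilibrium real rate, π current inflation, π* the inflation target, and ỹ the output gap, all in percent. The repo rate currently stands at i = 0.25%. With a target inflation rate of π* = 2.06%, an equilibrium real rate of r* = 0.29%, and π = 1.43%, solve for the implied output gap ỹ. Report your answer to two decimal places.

-1.13%

0.8 ỹ = 0.25 − 0.29 − 1.43 − 0.9 × (1.43 − 2.06) = -0.903
ỹ = -0.903 / 0.8 = -1.13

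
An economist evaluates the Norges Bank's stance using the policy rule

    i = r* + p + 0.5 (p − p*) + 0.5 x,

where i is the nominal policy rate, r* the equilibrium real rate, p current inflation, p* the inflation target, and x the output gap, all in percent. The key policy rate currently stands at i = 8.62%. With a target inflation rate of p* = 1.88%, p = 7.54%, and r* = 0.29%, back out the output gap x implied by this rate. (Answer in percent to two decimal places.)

0.5 x = 8.62 − 0.29 − 7.54 − 0.5 × (7.54 − 1.88) = -2.04
x = -2.04 / 0.5 = -4.08

-4.08%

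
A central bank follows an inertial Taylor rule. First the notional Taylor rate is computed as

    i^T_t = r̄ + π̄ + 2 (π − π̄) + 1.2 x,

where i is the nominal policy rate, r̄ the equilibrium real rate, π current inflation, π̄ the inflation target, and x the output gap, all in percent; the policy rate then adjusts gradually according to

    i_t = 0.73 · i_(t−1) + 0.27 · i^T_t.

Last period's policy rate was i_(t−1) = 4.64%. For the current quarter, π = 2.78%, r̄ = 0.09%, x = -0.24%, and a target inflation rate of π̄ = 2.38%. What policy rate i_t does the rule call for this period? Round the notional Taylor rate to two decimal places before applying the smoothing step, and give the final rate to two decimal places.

i^T_t = 0.09 + 2.38 + 2 × (2.78 − 2.38) + 1.2 × (-0.24)
   = 0.09 + 2.38 + 0.8 − 0.288 = 2.98
i_t = 0.73 × 4.64 + 0.27 × 2.98 = 3.3872 + 0.8046 = 4.19

4.19%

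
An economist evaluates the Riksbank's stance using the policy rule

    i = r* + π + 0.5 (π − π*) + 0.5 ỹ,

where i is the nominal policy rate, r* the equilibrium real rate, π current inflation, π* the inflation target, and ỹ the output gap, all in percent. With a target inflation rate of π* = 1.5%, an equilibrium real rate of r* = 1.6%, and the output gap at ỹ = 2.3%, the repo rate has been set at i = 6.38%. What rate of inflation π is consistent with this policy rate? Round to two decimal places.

Collecting π: i = r* + (1 + 0.5) π − 0.5 π* + 0.5 ỹ
1.5 π = 6.38 − 1.6 + 0.5 × 1.5 − 0.5 × 2.3 = 4.38
π = 4.38 / 1.5 = 2.92

2.92%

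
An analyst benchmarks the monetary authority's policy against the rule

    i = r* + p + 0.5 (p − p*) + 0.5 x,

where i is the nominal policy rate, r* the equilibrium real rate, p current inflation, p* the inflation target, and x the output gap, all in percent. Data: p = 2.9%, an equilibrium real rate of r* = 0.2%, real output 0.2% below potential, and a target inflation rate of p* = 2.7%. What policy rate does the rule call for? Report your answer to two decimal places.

Output 0.2% below potential → x = -0.2.
i = 0.2 + 2.9 + 0.5 × (2.9 − 2.7) + 0.5 × (-0.2)
   = 0.2 + 2.9 + 0.1 − 0.1 = 3.10

3.10%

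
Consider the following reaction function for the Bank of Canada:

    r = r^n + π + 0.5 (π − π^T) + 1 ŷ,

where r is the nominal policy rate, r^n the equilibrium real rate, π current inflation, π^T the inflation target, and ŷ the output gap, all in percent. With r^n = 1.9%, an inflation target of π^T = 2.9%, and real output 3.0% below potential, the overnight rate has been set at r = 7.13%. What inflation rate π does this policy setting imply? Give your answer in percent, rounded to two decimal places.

Output 3.0% below potential → ŷ = -3.0.
Collecting π: r = r^n + (1 + 0.5) π − 0.5 π^T + 1 ŷ
1.5 π = 7.13 − 1.9 + 0.5 × 2.9 − 1 × (-3.0) = 9.68
π = 9.68 / 1.5 = 6.45

6.45%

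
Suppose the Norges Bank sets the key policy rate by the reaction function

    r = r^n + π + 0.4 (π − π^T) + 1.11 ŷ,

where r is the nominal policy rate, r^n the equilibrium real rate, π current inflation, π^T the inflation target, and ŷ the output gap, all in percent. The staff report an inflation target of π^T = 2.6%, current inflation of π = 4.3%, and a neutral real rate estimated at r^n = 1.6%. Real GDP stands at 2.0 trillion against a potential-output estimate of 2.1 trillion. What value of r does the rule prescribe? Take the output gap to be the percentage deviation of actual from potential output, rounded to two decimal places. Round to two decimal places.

1.30%

Output gap = 100 × (2.0 − 2.1) / 2.1 = -4.76%.
r = 1.60 + 4.30 + 0.4 × (4.30 − 2.60) + 1.11 × (-4.76)
   = 1.60 + 4.3 + 0.68 − 5.2836 = 1.30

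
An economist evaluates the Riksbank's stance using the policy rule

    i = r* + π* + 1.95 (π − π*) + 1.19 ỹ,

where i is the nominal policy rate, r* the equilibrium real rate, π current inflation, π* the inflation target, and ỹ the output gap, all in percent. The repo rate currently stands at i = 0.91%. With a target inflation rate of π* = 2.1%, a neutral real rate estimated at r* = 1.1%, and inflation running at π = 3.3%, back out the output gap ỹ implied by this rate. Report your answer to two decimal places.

-3.89%

1.19 ỹ = 0.91 − 1.1 − 2.1 − 1.95 × (3.3 − 2.1) = -4.63
ỹ = -4.63 / 1.19 = -3.89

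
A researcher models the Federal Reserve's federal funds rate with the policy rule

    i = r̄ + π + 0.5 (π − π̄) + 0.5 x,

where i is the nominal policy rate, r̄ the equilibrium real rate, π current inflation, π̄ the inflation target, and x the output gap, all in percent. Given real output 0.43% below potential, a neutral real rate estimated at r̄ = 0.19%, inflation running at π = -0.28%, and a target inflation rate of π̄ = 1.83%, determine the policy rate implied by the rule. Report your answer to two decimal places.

-1.36%

Output 0.43% below potential → x = -0.43.
i = 0.19 + (-0.28) + 0.5 × (-0.28 − 1.83) + 0.5 × (-0.43)
   = 0.19 − 0.28 − 1.055 − 0.215 = -1.36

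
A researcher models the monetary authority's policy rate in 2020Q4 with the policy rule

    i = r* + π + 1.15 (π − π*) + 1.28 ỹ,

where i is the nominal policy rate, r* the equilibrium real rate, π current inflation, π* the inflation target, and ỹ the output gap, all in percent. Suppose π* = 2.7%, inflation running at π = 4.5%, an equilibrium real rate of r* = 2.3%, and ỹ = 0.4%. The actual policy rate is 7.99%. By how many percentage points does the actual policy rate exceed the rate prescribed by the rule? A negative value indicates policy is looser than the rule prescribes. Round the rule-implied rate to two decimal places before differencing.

-1.39 pp

i = 2.3 + 4.5 + 1.15 × (4.5 − 2.7) + 1.28 × 0.4
   = 2.3 + 4.5 + 2.07 + 0.512 = 9.38
Deviation = 7.99 − 9.38 = -1.39 pp.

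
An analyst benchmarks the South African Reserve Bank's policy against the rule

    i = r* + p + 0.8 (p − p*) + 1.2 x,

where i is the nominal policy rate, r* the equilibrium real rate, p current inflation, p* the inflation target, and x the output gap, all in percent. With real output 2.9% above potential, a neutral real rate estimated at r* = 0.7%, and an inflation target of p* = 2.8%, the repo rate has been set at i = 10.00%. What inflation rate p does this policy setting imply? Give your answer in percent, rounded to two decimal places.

4.48%

Output 2.9% above potential → x = 2.9.
Collecting p: i = r* + (1 + 0.8) p − 0.8 p* + 1.2 x
1.8 p = 10.00 − 0.7 + 0.8 × 2.8 − 1.2 × 2.9 = 8.06
p = 8.06 / 1.8 = 4.48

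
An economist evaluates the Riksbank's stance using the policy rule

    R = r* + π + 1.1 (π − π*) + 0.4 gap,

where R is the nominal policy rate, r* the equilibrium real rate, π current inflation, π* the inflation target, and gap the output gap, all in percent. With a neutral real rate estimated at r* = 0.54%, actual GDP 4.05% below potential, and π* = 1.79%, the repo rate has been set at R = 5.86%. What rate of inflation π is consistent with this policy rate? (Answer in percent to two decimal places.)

Output 4.05% below potential → gap = -4.05.
Collecting π: R = r* + (1 + 1.1) π − 1.1 π* + 0.4 gap
2.1 π = 5.86 − 0.54 + 1.1 × 1.79 − 0.4 × (-4.05) = 8.909
π = 8.909 / 2.1 = 4.24

4.24%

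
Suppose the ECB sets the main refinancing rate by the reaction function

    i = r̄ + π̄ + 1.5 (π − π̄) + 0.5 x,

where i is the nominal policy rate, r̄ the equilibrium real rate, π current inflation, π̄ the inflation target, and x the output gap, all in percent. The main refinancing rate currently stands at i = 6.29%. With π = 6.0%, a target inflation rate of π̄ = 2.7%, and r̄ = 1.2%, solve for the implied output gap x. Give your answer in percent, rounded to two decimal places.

0.5 x = 6.29 − 1.2 − 2.7 − 1.5 × (6.0 − 2.7) = -2.56
x = -2.56 / 0.5 = -5.12

-5.12%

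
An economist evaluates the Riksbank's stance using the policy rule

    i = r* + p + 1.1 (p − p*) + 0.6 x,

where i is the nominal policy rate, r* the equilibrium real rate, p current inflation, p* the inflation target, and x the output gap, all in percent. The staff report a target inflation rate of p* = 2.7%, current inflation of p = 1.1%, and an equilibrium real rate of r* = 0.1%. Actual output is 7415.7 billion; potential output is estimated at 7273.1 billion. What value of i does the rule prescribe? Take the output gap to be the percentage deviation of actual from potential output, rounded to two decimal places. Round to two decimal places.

Output gap = 100 × (7415.7 − 7273.1) / 7273.1 = 1.96%.
i = 0.10 + 1.10 + 1.1 × (1.10 − 2.70) + 0.6 × 1.96
   = 0.10 + 1.1 − 1.76 + 1.176 = 0.62

0.62%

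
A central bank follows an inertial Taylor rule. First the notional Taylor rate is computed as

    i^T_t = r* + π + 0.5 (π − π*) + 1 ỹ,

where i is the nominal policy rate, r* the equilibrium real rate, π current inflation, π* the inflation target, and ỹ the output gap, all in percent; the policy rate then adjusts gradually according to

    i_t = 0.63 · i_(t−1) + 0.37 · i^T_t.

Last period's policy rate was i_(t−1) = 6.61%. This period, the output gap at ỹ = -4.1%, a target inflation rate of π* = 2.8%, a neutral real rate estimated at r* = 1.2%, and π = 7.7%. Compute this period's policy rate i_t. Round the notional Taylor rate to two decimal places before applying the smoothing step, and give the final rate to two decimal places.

i^T_t = 1.2 + 7.7 + 0.5 × (7.7 − 2.8) + 1 × (-4.1)
   = 1.2 + 7.7 + 2.45 − 4.1 = 7.25
i_t = 0.63 × 6.61 + 0.37 × 7.25 = 4.1643 + 2.6825 = 6.85

6.85%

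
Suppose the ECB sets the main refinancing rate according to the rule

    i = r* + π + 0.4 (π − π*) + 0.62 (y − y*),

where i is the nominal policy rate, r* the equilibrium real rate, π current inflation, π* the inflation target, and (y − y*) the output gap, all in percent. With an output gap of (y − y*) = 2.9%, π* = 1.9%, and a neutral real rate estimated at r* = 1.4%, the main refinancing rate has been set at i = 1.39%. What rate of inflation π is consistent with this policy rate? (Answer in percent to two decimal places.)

-0.75%

Collecting π: i = r* + (1 + 0.4) π − 0.4 π* + 0.62 (y − y*)
1.4 π = 1.39 − 1.4 + 0.4 × 1.9 − 0.62 × 2.9 = -1.048
π = -1.048 / 1.4 = -0.75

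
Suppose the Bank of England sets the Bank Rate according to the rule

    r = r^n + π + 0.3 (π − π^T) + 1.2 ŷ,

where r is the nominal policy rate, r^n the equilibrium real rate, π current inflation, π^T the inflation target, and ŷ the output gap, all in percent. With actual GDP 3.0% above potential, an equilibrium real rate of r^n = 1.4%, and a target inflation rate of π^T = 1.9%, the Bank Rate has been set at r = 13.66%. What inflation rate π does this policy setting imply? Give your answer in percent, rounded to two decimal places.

Output 3.0% above potential → ŷ = 3.0.
Collecting π: r = r^n + (1 + 0.3) π − 0.3 π^T + 1.2 ŷ
1.3 π = 13.66 − 1.4 + 0.3 × 1.9 − 1.2 × 3.0 = 9.23
π = 9.23 / 1.3 = 7.10

7.10%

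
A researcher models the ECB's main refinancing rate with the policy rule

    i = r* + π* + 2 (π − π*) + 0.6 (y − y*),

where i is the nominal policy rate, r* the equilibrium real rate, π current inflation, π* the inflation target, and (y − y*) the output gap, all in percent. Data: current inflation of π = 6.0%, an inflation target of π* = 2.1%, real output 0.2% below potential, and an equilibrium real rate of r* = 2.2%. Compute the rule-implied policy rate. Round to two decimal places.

11.98%

Output 0.2% below potential → (y − y*) = -0.2.
i = 2.2 + 2.1 + 2 × (6.0 − 2.1) + 0.6 × (-0.2)
   = 2.2 + 2.1 + 7.8 − 0.12 = 11.98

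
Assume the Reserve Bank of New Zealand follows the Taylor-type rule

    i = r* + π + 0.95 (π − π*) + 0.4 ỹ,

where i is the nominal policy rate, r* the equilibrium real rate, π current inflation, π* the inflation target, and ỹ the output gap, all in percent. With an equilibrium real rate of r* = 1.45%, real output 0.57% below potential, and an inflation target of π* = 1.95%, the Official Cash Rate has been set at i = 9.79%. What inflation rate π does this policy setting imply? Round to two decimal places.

Output 0.57% below potential → ỹ = -0.57.
Collecting π: i = r* + (1 + 0.95) π − 0.95 π* + 0.4 ỹ
1.95 π = 9.79 − 1.45 + 0.95 × 1.95 − 0.4 × (-0.57) = 10.4205
π = 10.4205 / 1.95 = 5.34

5.34%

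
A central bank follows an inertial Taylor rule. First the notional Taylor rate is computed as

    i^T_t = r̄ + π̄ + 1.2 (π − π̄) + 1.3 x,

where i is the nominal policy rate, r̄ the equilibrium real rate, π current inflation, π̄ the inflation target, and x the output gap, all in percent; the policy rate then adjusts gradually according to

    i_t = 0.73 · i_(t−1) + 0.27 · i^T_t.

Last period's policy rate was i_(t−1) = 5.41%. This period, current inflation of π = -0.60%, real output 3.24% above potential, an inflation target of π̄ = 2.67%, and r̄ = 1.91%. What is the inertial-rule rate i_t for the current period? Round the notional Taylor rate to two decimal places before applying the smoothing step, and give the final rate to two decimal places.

5.26%

Output 3.24% above potential → x = 3.24.
i^T_t = 1.91 + 2.67 + 1.2 × (-0.60 − 2.67) + 1.3 × 3.24
   = 1.91 + 2.67 − 3.924 + 4.212 = 4.87
i_t = 0.73 × 5.41 + 0.27 × 4.87 = 3.9493 + 1.3149 = 5.26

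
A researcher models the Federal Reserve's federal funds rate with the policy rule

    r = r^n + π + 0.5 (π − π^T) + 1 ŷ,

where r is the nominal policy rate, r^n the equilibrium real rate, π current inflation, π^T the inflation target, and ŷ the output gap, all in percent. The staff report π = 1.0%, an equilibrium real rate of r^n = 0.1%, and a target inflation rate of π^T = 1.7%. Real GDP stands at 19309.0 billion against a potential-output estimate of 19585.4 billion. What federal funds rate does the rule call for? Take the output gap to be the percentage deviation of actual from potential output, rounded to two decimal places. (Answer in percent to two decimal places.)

Output gap = 100 × (19309.0 − 19585.4) / 19585.4 = -1.41%.
r = 0.10 + 1.00 + 0.5 × (1.00 − 1.70) + 1 × (-1.41)
   = 0.10 + 1 − 0.35 − 1.41 = -0.66

-0.66%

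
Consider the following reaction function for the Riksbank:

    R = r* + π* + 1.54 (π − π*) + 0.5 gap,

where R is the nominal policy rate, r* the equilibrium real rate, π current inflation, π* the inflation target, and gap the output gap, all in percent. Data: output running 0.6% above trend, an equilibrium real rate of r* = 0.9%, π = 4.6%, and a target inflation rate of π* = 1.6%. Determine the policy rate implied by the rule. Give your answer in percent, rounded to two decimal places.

Output 0.6% above potential → gap = 0.6.
R = 0.9 + 1.6 + 1.54 × (4.6 − 1.6) + 0.5 × 0.6
   = 0.9 + 1.6 + 4.62 + 0.3 = 7.42

7.42%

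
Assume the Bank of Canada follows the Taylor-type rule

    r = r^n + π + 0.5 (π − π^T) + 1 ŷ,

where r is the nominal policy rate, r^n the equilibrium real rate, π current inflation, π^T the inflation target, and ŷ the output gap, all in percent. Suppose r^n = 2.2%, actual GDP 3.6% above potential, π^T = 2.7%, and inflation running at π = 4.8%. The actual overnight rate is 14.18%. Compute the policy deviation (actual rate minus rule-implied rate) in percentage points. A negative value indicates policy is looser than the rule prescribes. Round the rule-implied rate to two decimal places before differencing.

2.53 pp

Output 3.6% above potential → ŷ = 3.6.
r = 2.2 + 4.8 + 0.5 × (4.8 − 2.7) + 1 × 3.6
   = 2.2 + 4.8 + 1.05 + 3.6 = 11.65
Deviation = 14.18 − 11.65 = 2.53 pp.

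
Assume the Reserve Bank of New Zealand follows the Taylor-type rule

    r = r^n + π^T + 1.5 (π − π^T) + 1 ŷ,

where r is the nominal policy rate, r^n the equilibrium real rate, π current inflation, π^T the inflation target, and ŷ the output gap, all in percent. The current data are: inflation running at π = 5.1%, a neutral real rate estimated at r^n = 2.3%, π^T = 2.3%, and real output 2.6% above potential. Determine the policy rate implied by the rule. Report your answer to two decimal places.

11.40%

Output 2.6% above potential → ŷ = 2.6.
r = 2.3 + 2.3 + 1.5 × (5.1 − 2.3) + 1 × 2.6
   = 2.3 + 2.3 + 4.2 + 2.6 = 11.40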